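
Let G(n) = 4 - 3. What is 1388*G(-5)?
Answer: 1388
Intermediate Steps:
G(n) = 1
1388*G(-5) = 1388*1 = 1388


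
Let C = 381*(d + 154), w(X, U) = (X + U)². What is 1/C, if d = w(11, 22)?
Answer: 1/473583 ≈ 2.1116e-6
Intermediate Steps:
w(X, U) = (U + X)²
d = 1089 (d = (22 + 11)² = 33² = 1089)
C = 473583 (C = 381*(1089 + 154) = 381*1243 = 473583)
1/C = 1/473583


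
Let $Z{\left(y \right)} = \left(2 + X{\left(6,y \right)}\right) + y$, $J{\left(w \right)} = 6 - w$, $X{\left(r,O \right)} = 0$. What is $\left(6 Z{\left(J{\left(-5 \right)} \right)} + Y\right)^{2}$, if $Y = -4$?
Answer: $5476$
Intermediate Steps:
$Z{\left(y \right)} = 2 + y$ ($Z{\left(y \right)} = \left(2 + 0\right) + y = 2 + y$)
$\left(6 Z{\left(J{\left(-5 \right)} \right)} + Y\right)^{2} = \left(6 \left(2 + \left(6 - -5\right)\right) - 4\right)^{2} = \left(6 \left(2 + \left(6 + 5\right)\right) - 4\right)^{2} = \left(6 \left(2 + 11\right) - 4\right)^{2} = \left(6 \cdot 13 - 4\right)^{2} = \left(78 - 4\right)^{2} = 74^{2} = 5476$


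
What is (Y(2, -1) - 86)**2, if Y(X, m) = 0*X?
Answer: 7396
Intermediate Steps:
Y(X, m) = 0
(Y(2, -1) - 86)**2 = (0 - 86)**2 = (-86)**2 = 7396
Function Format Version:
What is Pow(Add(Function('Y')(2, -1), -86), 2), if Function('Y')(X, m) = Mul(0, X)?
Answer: 7396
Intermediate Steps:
Function('Y')(X, m) = 0
Pow(Add(Function('Y')(2, -1), -86), 2) = Pow(Add(0, -86), 2) = Pow(-86, 2) = 7396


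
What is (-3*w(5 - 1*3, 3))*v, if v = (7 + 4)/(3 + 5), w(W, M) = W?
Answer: -33/4 ≈ -8.2500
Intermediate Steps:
v = 11/8 ≈ 1.3750
(-3*w(5 - 1*3, 3))*v = -3*(5 - 1*3)*(11/8) = -3*(5 - 3)*(11/8) = -3*2*(11/8) = -6*11/8 = -33/4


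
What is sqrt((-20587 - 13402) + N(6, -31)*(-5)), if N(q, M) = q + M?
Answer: 2*I*sqrt(8466) ≈ 184.02*I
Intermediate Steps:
N(q, M) = M + q
sqrt((-20587 - 13402) + N(6, -31)*(-5)) = sqrt((-20587 - 13402) + (-31 + 6)*(-5)) = sqrt(-33989 - 25*(-5)) = sqrt(-33989 + 125) = sqrt(-33864) = 2*I*sqrt(8466)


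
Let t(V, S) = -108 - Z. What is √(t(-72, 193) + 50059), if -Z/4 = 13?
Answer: √50003 ≈ 223.61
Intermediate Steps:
Z = -52 (Z = -4*13 = -52)
t(V, S) = -56 (t(V, S) = -108 - 1*(-52) = -108 + 52 = -56)
√(t(-72, 193) + 50059) = √(-56 + 50059) = √50003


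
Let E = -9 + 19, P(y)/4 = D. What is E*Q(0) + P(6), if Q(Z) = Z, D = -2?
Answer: -8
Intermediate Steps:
P(y) = -8 (P(y) = 4*(-2) = -8)
E = 10
E*Q(0) + P(6) = 10*0 - 8 = 0 - 8 = -8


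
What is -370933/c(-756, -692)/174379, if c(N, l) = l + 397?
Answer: 6287/871895 ≈ 0.0072107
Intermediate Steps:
c(N, l) = 397 + l
-370933/c(-756, -692)/174379 = -370933/(397 - 692)/174379 = -370933/(-295)*(1/174379) = -370933*(-1/295)*(1/174379) = (6287/5)*(1/174379) = 6287/871895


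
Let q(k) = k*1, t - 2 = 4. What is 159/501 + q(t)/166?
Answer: 4900/13861 ≈ 0.35351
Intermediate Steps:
t = 6 (t = 2 + 4 = 6)
q(k) = k
159/501 + q(t)/166 = 159/501 + 6/166 = 159*(1/501) + 6*(1/166) = 53/167 + 3/83 = 4900/13861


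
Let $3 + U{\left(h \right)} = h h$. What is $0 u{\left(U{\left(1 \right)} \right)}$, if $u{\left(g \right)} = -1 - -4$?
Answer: $0$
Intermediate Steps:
$U{\left(h \right)} = -3 + h^{2}$ ($U{\left(h \right)} = -3 + h h = -3 + h^{2}$)
$u{\left(g \right)} = 3$ ($u{\left(g \right)} = -1 + 4 = 3$)
$0 u{\left(U{\left(1 \right)} \right)} = 0 \cdot 3 = 0$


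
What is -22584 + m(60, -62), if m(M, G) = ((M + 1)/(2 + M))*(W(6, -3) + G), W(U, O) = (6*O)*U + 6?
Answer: -705106/31 ≈ -22745.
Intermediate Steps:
W(U, O) = 6 + 6*O*U (W(U, O) = 6*O*U + 6 = 6 + 6*O*U)
m(M, G) = (1 + M)*(-102 + G)/(2 + M) (m(M, G) = ((M + 1)/(2 + M))*((6 + 6*(-3)*6) + G) = ((1 + M)/(2 + M))*((6 - 108) + G) = ((1 + M)/(2 + M))*(-102 + G) = (1 + M)*(-102 + G)/(2 + M))
-22584 + m(60, -62) = -22584 + (-102 - 62 - 102*60 - 62*60)/(2 + 60) = -22584 + (-102 - 62 - 6120 - 3720)/62 = -22584 + (1/62)*(-10004) = -22584 - 5002/31 = -705106/31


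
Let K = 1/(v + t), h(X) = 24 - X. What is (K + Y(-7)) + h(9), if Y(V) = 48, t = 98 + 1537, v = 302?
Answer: 122032/1937 ≈ 63.000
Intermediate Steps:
t = 1635
K = 1/1937 (K = 1/(302 + 1635) = 1/1937 ≈ 0.00051626)
(K + Y(-7)) + h(9) = (1/1937 + 48) + (24 - 1*9) = 92977/1937 + (24 - 9) = 92977/1937 + 15 = 122032/1937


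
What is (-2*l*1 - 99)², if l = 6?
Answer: 12321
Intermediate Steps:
(-2*l*1 - 99)² = (-2*6*1 - 99)² = (-12*1 - 99)² = (-12 - 99)² = (-111)² = 12321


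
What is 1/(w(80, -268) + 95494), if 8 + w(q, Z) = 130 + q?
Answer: 1/95696 ≈ 1.0450e-5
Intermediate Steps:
w(q, Z) = 122 + q (w(q, Z) = -8 + (130 + q) = 122 + q)
1/(w(80, -268) + 95494) = 1/((122 + 80) + 95494) = 1/(202 + 95494) = 1/95696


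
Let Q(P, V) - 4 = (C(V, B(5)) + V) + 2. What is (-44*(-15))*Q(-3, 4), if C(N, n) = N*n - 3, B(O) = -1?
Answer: 1980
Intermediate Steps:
C(N, n) = -3 + N*n
Q(P, V) = 3 (Q(P, V) = 4 + (((-3 + V*(-1)) + V) + 2) = 4 + (((-3 - V) + V) + 2) = 4 + (-3 + 2) = 4 - 1 = 3)
(-44*(-15))*Q(-3, 4) = -44*(-15)*3 = 660*3 = 1980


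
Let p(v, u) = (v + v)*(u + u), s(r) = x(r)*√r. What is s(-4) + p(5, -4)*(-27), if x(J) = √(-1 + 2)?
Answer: 2160 + 2*I ≈ 2160.0 + 2.0*I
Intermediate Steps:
x(J) = 1 (x(J) = √1 = 1)
s(r) = √r (s(r) = 1*√r = √r)
p(v, u) = 4*u*v (p(v, u) = (2*v)*(2*u) = 4*u*v)
s(-4) + p(5, -4)*(-27) = √(-4) + (4*(-4)*5)*(-27) = 2*I - 80*(-27) = 2*I + 2160 = 2160 + 2*I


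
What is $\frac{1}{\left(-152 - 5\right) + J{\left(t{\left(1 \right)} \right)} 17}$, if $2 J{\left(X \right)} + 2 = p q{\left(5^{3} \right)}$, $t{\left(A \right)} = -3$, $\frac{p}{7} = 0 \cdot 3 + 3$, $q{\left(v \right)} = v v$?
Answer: $\frac{2}{5577777} \approx 3.5857 \cdot 10^{-7}$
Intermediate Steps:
$q{\left(v \right)} = v^{2}$
$p = 21$ ($p = 7 \left(0 \cdot 3 + 3\right) = 7 \left(0 + 3\right) = 7 \cdot 3 = 21$)
$J{\left(X \right)} = \frac{328123}{2}$ ($J{\left(X \right)} = -1 + \frac{21 \left(5^{3}\right)^{2}}{2} = -1 + \frac{21 \cdot 125^{2}}{2} = -1 + \frac{21 \cdot 15625}{2} = -1 + \frac{1}{2} \cdot 328125 = -1 + \frac{328125}{2} = \frac{328123}{2}$)
$\frac{1}{\left(-152 - 5\right) + J{\left(t{\left(1 \right)} \right)} 17} = \frac{1}{\left(-152 - 5\right) + \frac{328123}{2} \cdot 17} = \frac{1}{-157 + \frac{5578091}{2}} = \frac{1}{\frac{5577777}{2}} = \frac{2}{5577777}$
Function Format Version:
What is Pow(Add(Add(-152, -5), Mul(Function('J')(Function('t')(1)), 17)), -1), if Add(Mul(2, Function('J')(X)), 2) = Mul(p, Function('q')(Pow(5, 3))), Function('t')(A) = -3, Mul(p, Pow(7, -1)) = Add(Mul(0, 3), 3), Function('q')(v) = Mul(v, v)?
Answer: Rational(2, 5577777) ≈ 3.5857e-7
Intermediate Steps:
Function('q')(v) = Pow(v, 2)
p = 21 (p = Mul(7, Add(Mul(0, 3), 3)) = Mul(7, Add(0, 3)) = Mul(7, 3) = 21)
Function('J')(X) = Rational(328123, 2) (Function('J')(X) = Add(-1, Mul(Rational(1, 2), Mul(21, Pow(Pow(5, 3), 2)))) = Add(-1, Mul(Rational(1, 2), Mul(21, Pow(125, 2)))) = Add(-1, Mul(Rational(1, 2), Mul(21, 15625))) = Add(-1, Mul(Rational(1, 2), 328125)) = Add(-1, Rational(328125, 2)) = Rational(328123, 2))
Pow(Add(Add(-152, -5), Mul(Function('J')(Function('t')(1)), 17)), -1) = Pow(Add(Add(-152, -5), Mul(Rational(328123, 2), 17)), -1) = Pow(Add(-157, Rational(5578091, 2)), -1) = Pow(Rational(5577777, 2), -1) = Rational(2, 5577777)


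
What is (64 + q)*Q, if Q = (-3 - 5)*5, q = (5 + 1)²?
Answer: -4000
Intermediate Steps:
q = 36 (q = 6² = 36)
Q = -40 (Q = -8*5 = -40)
(64 + q)*Q = (64 + 36)*(-40) = 100*(-40) = -4000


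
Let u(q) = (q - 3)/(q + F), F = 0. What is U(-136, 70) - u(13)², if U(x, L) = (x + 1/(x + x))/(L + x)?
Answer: 135049/91936 ≈ 1.4689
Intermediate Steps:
u(q) = (-3 + q)/q (u(q) = (q - 3)/(q + 0) = (-3 + q)/q)
U(x, L) = (x + 1/(2*x))/(L + x)
U(-136, 70) - u(13)² = (½ + (-136)²)/((-136)*(70 - 136)) - ((-3 + 13)/13)² = -1/136*(½ + 18496)/(-66) - ((1/13)*10)² = -1/136*(-1/66)*36993/2 - (10/13)² = 1121/544 - 1*100/169 = 1121/544 - 100/169 = 135049/91936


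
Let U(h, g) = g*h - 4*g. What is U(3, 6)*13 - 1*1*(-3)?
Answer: -75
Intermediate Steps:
U(h, g) = -4*g + g*h
U(3, 6)*13 - 1*1*(-3) = (6*(-4 + 3))*13 - 1*1*(-3) = (6*(-1))*13 - 1*(-3) = -6*13 + 3 = -78 + 3 = -75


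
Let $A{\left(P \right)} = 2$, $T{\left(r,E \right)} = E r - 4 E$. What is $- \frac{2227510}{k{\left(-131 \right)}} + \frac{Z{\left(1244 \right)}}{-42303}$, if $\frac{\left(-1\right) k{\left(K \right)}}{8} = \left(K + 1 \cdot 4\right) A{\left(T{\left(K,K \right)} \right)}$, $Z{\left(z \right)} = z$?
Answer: $- \frac{47116441669}{42979848} \approx -1096.2$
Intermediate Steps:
$T{\left(r,E \right)} = - 4 E + E r$
$k{\left(K \right)} = -64 - 16 K$ ($k{\left(K \right)} = - 8 \left(K + 1 \cdot 4\right) 2 = - 8 \left(K + 4\right) 2 = - 8 \left(4 + K\right) 2 = - 8 \left(8 + 2 K\right) = -64 - 16 K$)
$- \frac{2227510}{k{\left(-131 \right)}} + \frac{Z{\left(1244 \right)}}{-42303} = - \frac{2227510}{-64 - -2096} + \frac{1244}{-42303} = - \frac{2227510}{-64 + 2096} + 1244 \left(- \frac{1}{42303}\right) = - \frac{2227510}{2032} - \frac{1244}{42303} = \left(-2227510\right) \frac{1}{2032} - \frac{1244}{42303} = - \frac{1113755}{1016} - \frac{1244}{42303} = - \frac{47116441669}{42979848}$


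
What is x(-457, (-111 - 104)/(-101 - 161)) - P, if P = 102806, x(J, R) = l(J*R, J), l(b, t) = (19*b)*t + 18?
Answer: 826217709/262 ≈ 3.1535e+6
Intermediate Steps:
l(b, t) = 18 + 19*b*t (l(b, t) = 19*b*t + 18 = 18 + 19*b*t)
x(J, R) = 18 + 19*R*J² (x(J, R) = 18 + 19*(J*R)*J = 18 + 19*R*J²)
x(-457, (-111 - 104)/(-101 - 161)) - P = (18 + 19*((-111 - 104)/(-101 - 161))*(-457)²) - 1*102806 = (18 + 19*(-215/(-262))*208849) - 102806 = (18 + 19*(-215*(-1/262))*208849) - 102806 = (18 + 19*(215/262)*208849) - 102806 = (18 + 853148165/262) - 102806 = 853152881/262 - 102806 = 826217709/262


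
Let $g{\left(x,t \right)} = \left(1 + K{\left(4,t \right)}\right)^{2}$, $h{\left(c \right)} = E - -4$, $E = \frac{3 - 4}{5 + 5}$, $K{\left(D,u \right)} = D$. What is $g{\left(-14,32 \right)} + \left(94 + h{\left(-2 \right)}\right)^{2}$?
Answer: $\frac{960941}{100} \approx 9609.4$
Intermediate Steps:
$E = - \frac{1}{10} \approx -0.1$
$h{\left(c \right)} = \frac{39}{10}$ ($h{\left(c \right)} = - \frac{1}{10} - -4 = - \frac{1}{10} + 4 = \frac{39}{10}$)
$g{\left(x,t \right)} = 25$ ($g{\left(x,t \right)} = \left(1 + 4\right)^{2} = 5^{2} = 25$)
$g{\left(-14,32 \right)} + \left(94 + h{\left(-2 \right)}\right)^{2} = 25 + \left(94 + \frac{39}{10}\right)^{2} = 25 + \left(\frac{979}{10}\right)^{2} = 25 + \frac{958441}{100} = \frac{960941}{100}$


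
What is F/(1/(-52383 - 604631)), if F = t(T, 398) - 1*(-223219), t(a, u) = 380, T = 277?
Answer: -146907673386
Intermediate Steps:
F = 223599 (F = 380 - 1*(-223219) = 380 + 223219 = 223599)
F/(1/(-52383 - 604631)) = 223599/(1/(-52383 - 604631)) = 223599/(1/(-657014)) = 223599/(-1/657014) = 223599*(-657014) = -146907673386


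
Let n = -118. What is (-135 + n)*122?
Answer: -30866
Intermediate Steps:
(-135 + n)*122 = (-135 - 118)*122 = -253*122 = -30866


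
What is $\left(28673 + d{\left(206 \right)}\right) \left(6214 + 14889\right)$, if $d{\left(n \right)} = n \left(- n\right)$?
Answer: $-290440589$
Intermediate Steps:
$d{\left(n \right)} = - n^{2}$
$\left(28673 + d{\left(206 \right)}\right) \left(6214 + 14889\right) = \left(28673 - 206^{2}\right) \left(6214 + 14889\right) = \left(28673 - 42436\right) 21103 = \left(-13763\right) 21103 = -290440589$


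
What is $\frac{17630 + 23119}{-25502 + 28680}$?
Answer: $\frac{40749}{3178} \approx 12.822$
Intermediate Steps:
$\frac{17630 + 23119}{-25502 + 28680} = \frac{40749}{3178}$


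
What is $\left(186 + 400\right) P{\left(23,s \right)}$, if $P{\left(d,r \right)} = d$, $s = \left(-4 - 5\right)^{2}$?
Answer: $13478$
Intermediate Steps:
$s = 81$ ($s = \left(-9\right)^{2} = 81$)
$\left(186 + 400\right) P{\left(23,s \right)} = \left(186 + 400\right) 23 = 586 \cdot 23 = 13478$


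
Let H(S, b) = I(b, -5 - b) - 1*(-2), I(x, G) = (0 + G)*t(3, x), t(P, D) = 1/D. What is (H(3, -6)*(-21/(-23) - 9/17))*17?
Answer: 275/23 ≈ 11.957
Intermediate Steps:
I(x, G) = G/x (I(x, G) = (0 + G)/x = G/x)
H(S, b) = 2 + (-5 - b)/b (H(S, b) = (-5 - b)/b - 1*(-2) = (-5 - b)/b + 2 = 2 + (-5 - b)/b)
(H(3, -6)*(-21/(-23) - 9/17))*17 = (((-5 - 6)/(-6))*(-21/(-23) - 9/17))*17 = ((-⅙*(-11))*(-21*(-1/23) - 9*1/17))*17 = (11*(21/23 - 9/17)/6)*17 = ((11/6)*(150/391))*17 = (275/391)*17 = 275/23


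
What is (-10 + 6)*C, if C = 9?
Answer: -36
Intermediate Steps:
(-10 + 6)*C = (-10 + 6)*9 = -4*9 = -36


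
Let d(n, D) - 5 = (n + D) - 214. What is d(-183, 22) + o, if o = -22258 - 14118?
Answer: -36746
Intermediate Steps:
d(n, D) = -209 + D + n (d(n, D) = 5 + ((n + D) - 214) = 5 + ((D + n) - 214) = 5 + (-214 + D + n) = -209 + D + n)
o = -36376
d(-183, 22) + o = (-209 + 22 - 183) - 36376 = -370 - 36376 = -36746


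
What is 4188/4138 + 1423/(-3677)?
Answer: 4755451/7607713 ≈ 0.62508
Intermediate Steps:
4188/4138 + 1423/(-3677) = 4188*(1/4138) + 1423*(-1/3677) = 2094/2069 - 1423/3677 = 4755451/7607713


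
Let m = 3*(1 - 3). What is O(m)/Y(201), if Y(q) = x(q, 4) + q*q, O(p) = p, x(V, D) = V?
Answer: -1/6767 ≈ -0.00014778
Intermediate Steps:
m = -6 (m = 3*(-2) = -6)
Y(q) = q + q² (Y(q) = q + q*q = q + q²)
O(m)/Y(201) = -6*1/(201*(1 + 201)) = -6/(201*202) = -6/40602 = -6*1/40602 = -1/6767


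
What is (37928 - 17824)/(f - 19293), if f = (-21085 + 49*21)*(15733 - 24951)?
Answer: 20104/184856915 ≈ 0.00010875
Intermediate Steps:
f = 184876208 (f = (-21085 + 1029)*(-9218) = -20056*(-9218) = 184876208)
(37928 - 17824)/(f - 19293) = (37928 - 17824)/(184876208 - 19293) = 20104/184856915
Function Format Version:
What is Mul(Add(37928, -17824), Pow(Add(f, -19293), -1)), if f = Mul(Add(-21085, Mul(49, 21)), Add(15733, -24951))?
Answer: Rational(20104, 184856915) ≈ 0.00010875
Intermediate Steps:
f = 184876208 (f = Mul(Add(-21085, 1029), -9218) = Mul(-20056, -9218) = 184876208)
Mul(Add(37928, -17824), Pow(Add(f, -19293), -1)) = Mul(Add(37928, -17824), Pow(Add(184876208, -19293), -1)) = Mul(20104, Pow(184856915, -1)) = Mul(20104, Rational(1, 184856915)) = Rational(20104, 184856915)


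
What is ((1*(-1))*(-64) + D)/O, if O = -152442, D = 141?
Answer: -205/152442 ≈ -0.0013448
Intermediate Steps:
((1*(-1))*(-64) + D)/O = ((1*(-1))*(-64) + 141)/(-152442) = (-1*(-64) + 141)*(-1/152442) = (64 + 141)*(-1/152442) = 205*(-1/152442) = -205/152442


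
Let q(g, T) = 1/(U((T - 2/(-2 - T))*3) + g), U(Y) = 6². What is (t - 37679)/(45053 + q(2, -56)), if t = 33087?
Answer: -174496/1712015 ≈ -0.10192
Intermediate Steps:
U(Y) = 36
q(g, T) = 1/(36 + g)
(t - 37679)/(45053 + q(2, -56)) = (33087 - 37679)/(45053 + 1/(36 + 2)) = -4592/(45053 + 1/38) = -4592/1712015/38 = -4592*38/1712015 = -174496/1712015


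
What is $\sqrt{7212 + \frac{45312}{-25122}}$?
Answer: $\frac{2 \sqrt{31600432051}}{4187} \approx 84.913$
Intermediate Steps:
$\sqrt{7212 + \frac{45312}{-25122}} = \sqrt{7212 + 45312 \left(- \frac{1}{25122}\right)} = \sqrt{7212 - \frac{7552}{4187}} = \sqrt{\frac{30189092}{4187}} = \frac{2 \sqrt{31600432051}}{4187}$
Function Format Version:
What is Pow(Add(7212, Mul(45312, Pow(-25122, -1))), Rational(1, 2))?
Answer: Mul(Rational(2, 4187), Pow(31600432051, Rational(1, 2))) ≈ 84.913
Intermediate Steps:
Pow(Add(7212, Mul(45312, Pow(-25122, -1))), Rational(1, 2)) = Pow(Add(7212, Mul(45312, Rational(-1, 25122))), Rational(1, 2)) = Pow(Add(7212, Rational(-7552, 4187)), Rational(1, 2)) = Pow(Rational(30189092, 4187), Rational(1, 2)) = Mul(Rational(2, 4187), Pow(31600432051, Rational(1, 2)))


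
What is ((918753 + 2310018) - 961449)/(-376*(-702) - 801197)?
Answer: -2267322/537245 ≈ -4.2203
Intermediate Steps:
((918753 + 2310018) - 961449)/(-376*(-702) - 801197) = (3228771 - 961449)/(263952 - 801197) = 2267322/(-537245) = 2267322*(-1/537245) = -2267322/537245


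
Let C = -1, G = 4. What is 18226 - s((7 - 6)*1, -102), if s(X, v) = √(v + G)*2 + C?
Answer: 18227 - 14*I*√2 ≈ 18227.0 - 19.799*I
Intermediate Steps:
s(X, v) = -1 + 2*√(4 + v) (s(X, v) = √(v + 4)*2 - 1 = √(4 + v)*2 - 1 = 2*√(4 + v) - 1 = -1 + 2*√(4 + v))
18226 - s((7 - 6)*1, -102) = 18226 - (-1 + 2*√(4 - 102)) = 18226 - (-1 + 2*√(-98)) = 18226 - (-1 + 2*(7*I*√2)) = 18226 - (-1 + 14*I*√2) = 18226 + (1 - 14*I*√2) = 18227 - 14*I*√2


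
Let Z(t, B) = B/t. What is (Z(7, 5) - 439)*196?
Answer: -85904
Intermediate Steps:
(Z(7, 5) - 439)*196 = (5/7 - 439)*196 = -3068/7*196 = -85904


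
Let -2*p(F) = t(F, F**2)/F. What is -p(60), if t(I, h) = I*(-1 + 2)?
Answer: 1/2 ≈ 0.50000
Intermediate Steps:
t(I, h) = I (t(I, h) = I*1 = I)
p(F) = -1/2 (p(F) = -F/(2*F) = -1/2*1 = -1/2)
-p(60) = -1*(-1/2) = 1/2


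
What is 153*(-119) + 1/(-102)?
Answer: -1857115/102 ≈ -18207.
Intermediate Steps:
153*(-119) + 1/(-102) = -18207 - 1/102 = -1857115/102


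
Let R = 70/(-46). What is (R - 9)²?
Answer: 58564/529 ≈ 110.71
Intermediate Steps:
R = -35/23 (R = 70*(-1/46) = -35/23 ≈ -1.5217)
(R - 9)² = (-35/23 - 9)² = (-242/23)² = 58564/529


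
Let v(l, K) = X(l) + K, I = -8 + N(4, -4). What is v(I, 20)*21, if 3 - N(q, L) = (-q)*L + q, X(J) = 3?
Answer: 483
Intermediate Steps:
N(q, L) = 3 - q + L*q (N(q, L) = 3 - ((-q)*L + q) = 3 - (-L*q + q) = 3 - (q - L*q) = 3 + (-q + L*q) = 3 - q + L*q)
I = -25 (I = -8 + (3 - 1*4 - 4*4) = -8 + (3 - 4 - 16) = -8 - 17 = -25)
v(l, K) = 3 + K
v(I, 20)*21 = (3 + 20)*21 = 23*21 = 483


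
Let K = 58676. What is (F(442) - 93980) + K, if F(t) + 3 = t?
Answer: -34865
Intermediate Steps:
F(t) = -3 + t
(F(442) - 93980) + K = ((-3 + 442) - 93980) + 58676 = (439 - 93980) + 58676 = -93541 + 58676 = -34865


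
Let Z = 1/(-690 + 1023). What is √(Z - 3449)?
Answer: 2*I*√10623773/111 ≈ 58.728*I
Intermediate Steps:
Z = 1/333 ≈ 0.0030030
√(Z - 3449) = √(1/333 - 3449) = √(-1148516/333) = 2*I*√10623773/111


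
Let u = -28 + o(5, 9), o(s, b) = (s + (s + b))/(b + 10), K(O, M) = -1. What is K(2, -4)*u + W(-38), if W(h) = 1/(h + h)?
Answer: 2051/76 ≈ 26.987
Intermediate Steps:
o(s, b) = (b + 2*s)/(10 + b) (o(s, b) = (s + (b + s))/(10 + b) = (b + 2*s)/(10 + b))
W(h) = 1/(2*h)
u = -27 (u = -28 + (9 + 2*5)/(10 + 9) = -28 + (9 + 10)/19 = -28 + (1/19)*19 = -28 + 1 = -27)
K(2, -4)*u + W(-38) = -1*(-27) + (1/2)/(-38) = 27 + (1/2)*(-1/38) = 27 - 1/76 = 2051/76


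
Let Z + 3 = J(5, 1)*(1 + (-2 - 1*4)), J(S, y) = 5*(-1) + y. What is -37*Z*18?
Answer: -11322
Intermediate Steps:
J(S, y) = -5 + y
Z = 17 (Z = -3 + (-5 + 1)*(1 + (-2 - 1*4)) = -3 - 4*(1 + (-2 - 4)) = -3 - 4*(1 - 6) = -3 - 4*(-5) = -3 + 20 = 17)
-37*Z*18 = -37*17*18 = -629*18 = -11322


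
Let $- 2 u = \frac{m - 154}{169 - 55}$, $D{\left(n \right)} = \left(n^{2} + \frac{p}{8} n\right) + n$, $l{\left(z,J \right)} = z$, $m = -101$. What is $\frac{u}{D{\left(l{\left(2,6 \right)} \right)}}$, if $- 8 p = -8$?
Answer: $\frac{17}{95} \approx 0.17895$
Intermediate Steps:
$p = 1$ ($p = \left(- \frac{1}{8}\right) \left(-8\right) = 1$)
$D{\left(n \right)} = n^{2} + \frac{9 n}{8}$ ($D{\left(n \right)} = \left(n^{2} + 1 \cdot \frac{1}{8} n\right) + n = \left(n^{2} + \frac{n}{8}\right) + n = n^{2} + \frac{9 n}{8}$)
$u = \frac{85}{76}$ ($u = - \frac{\left(-101 - 154\right) \frac{1}{169 - 55}}{2} = - \frac{\left(-255\right) \frac{1}{114}}{2} = \left(- \frac{1}{2}\right) \left(- \frac{85}{38}\right) = \frac{85}{76} \approx 1.1184$)
$\frac{u}{D{\left(l{\left(2,6 \right)} \right)}} = \frac{85}{76 \cdot \frac{1}{8} \cdot 2 \left(9 + 8 \cdot 2\right)} = \frac{85}{76 \cdot \frac{1}{8} \cdot 2 \left(9 + 16\right)} = \frac{85}{76 \cdot \frac{1}{8} \cdot 2 \cdot 25} = \frac{85}{76 \cdot \frac{25}{4}} = \frac{85}{76} \cdot \frac{4}{25} = \frac{17}{95}$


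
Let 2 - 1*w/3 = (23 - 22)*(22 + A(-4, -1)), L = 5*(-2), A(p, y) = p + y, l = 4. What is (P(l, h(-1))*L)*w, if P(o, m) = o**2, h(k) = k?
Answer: 7200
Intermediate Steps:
L = -10
w = -45 (w = 6 - 3*(23 - 22)*(22 + (-4 - 1)) = 6 - 3*(22 - 5) = 6 - 3*17 = 6 - 51 = -45)
(P(l, h(-1))*L)*w = (4**2*(-10))*(-45) = (16*(-10))*(-45) = -160*(-45) = 7200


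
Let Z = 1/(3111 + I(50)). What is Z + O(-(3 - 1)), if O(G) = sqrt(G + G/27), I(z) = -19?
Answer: 1/3092 + 2*I*sqrt(42)/9 ≈ 0.00032342 + 1.4402*I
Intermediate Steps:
O(G) = 2*sqrt(21)*sqrt(G)/9 (O(G) = sqrt(G + G*(1/27)) = sqrt(G + G/27) = sqrt(28*G/27) = 2*sqrt(21)*sqrt(G)/9)
Z = 1/3092 (Z = 1/(3111 - 19) = 1/3092 ≈ 0.00032342)
Z + O(-(3 - 1)) = 1/3092 + 2*sqrt(21)*sqrt(-(3 - 1))/9 = 1/3092 + 2*sqrt(21)*sqrt(-1*2)/9 = 1/3092 + 2*sqrt(21)*sqrt(-2)/9 = 1/3092 + 2*sqrt(21)*(I*sqrt(2))/9 = 1/3092 + 2*I*sqrt(42)/9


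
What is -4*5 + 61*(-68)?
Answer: -4168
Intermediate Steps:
-4*5 + 61*(-68) = -20 - 4148 = -4168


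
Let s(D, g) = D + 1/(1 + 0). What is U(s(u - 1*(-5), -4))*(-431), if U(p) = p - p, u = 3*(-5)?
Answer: 0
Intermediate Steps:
u = -15
s(D, g) = 1 + D (s(D, g) = D + 1/1 = D + 1 = 1 + D)
U(p) = 0
U(s(u - 1*(-5), -4))*(-431) = 0*(-431) = 0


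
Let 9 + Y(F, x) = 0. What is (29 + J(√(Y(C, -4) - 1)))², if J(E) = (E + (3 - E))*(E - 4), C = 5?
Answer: 199 + 102*I*√10 ≈ 199.0 + 322.55*I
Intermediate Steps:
Y(F, x) = -9 (Y(F, x) = -9 + 0 = -9)
J(E) = -12 + 3*E (J(E) = 3*(-4 + E) = -12 + 3*E)
(29 + J(√(Y(C, -4) - 1)))² = (29 + (-12 + 3*√(-9 - 1)))² = (29 + (-12 + 3*√(-10)))² = (29 + (-12 + 3*(I*√10)))² = (29 + (-12 + 3*I*√10))² = (17 + 3*I*√10)²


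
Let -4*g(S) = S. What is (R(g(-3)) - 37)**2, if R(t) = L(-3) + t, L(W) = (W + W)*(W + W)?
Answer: 1/16 ≈ 0.062500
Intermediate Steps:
g(S) = -S/4
L(W) = 4*W**2 (L(W) = (2*W)*(2*W) = 4*W**2)
R(t) = 36 + t (R(t) = 4*(-3)**2 + t = 4*9 + t = 36 + t)
(R(g(-3)) - 37)**2 = ((36 - 1/4*(-3)) - 37)**2 = ((36 + 3/4) - 37)**2 = (147/4 - 37)**2 = (-1/4)**2 = 1/16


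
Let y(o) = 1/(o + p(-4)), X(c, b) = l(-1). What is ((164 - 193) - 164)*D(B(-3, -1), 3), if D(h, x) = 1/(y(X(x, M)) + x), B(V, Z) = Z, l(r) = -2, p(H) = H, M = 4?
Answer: -1158/17 ≈ -68.118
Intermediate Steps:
X(c, b) = -2
y(o) = 1/(-4 + o) (y(o) = 1/(o - 4) = 1/(-4 + o))
D(h, x) = 1/(-⅙ + x) (D(h, x) = 1/(1/(-4 - 2) + x) = 1/(1/(-6) + x) = 1/(-⅙ + x))
((164 - 193) - 164)*D(B(-3, -1), 3) = ((164 - 193) - 164)*(6/(-1 + 6*3)) = (-29 - 164)*(6/(-1 + 18)) = -1158/17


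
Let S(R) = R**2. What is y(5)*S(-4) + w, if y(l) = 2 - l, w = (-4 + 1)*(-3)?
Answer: -39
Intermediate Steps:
w = 9 (w = -3*(-3) = 9)
y(5)*S(-4) + w = (2 - 1*5)*(-4)**2 + 9 = (2 - 5)*16 + 9 = -3*16 + 9 = -48 + 9 = -39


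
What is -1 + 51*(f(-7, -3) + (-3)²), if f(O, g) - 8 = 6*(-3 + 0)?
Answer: -52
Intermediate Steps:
f(O, g) = -10 (f(O, g) = 8 + 6*(-3 + 0) = 8 + 6*(-3) = 8 - 18 = -10)
-1 + 51*(f(-7, -3) + (-3)²) = -1 + 51*(-10 + (-3)²) = -1 + 51*(-10 + 9) = -1 + 51*(-1) = -1 - 51 = -52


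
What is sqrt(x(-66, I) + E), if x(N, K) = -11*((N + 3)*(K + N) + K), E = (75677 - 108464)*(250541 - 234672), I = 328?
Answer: I*sqrt(520118945) ≈ 22806.0*I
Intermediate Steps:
E = -520296903 (E = -32787*15869 = -520296903)
x(N, K) = -11*K - 11*(3 + N)*(K + N) (x(N, K) = -11*((3 + N)*(K + N) + K) = -11*(K + (3 + N)*(K + N)) = -11*K - 11*(3 + N)*(K + N))
sqrt(x(-66, I) + E) = sqrt((-44*328 - 33*(-66) - 11*(-66)**2 - 11*328*(-66)) - 520296903) = sqrt((-14432 + 2178 - 11*4356 + 238128) - 520296903) = sqrt((-14432 + 2178 - 47916 + 238128) - 520296903) = sqrt(177958 - 520296903) = sqrt(-520118945) = I*sqrt(520118945)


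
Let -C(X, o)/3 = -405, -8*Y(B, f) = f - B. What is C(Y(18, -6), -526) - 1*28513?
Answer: -27298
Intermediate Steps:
Y(B, f) = -f/8 + B/8 (Y(B, f) = -(f - B)/8 = -f/8 + B/8)
C(X, o) = 1215 (C(X, o) = -3*(-405) = 1215)
C(Y(18, -6), -526) - 1*28513 = 1215 - 1*28513 = 1215 - 28513 = -27298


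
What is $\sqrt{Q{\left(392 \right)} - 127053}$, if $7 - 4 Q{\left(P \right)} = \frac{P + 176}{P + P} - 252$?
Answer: $\frac{i \sqrt{99558930}}{28} \approx 356.35 i$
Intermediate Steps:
$Q{\left(P \right)} = \frac{259}{4} - \frac{176 + P}{8 P}$ ($Q{\left(P \right)} = \frac{7}{4} - \frac{\frac{P + 176}{P + P} - 252}{4} = \frac{7}{4} - \frac{\frac{176 + P}{2 P} - 252}{4} = \frac{7}{4} - \frac{-252 + \frac{176 + P}{2 P}}{4} = \frac{7}{4} + \left(63 - \frac{176 + P}{8 P}\right) = \frac{259}{4} - \frac{176 + P}{8 P}$)
$\sqrt{Q{\left(392 \right)} - 127053} = \sqrt{\left(\frac{517}{8} - \frac{22}{392}\right) - 127053} = \sqrt{\left(\frac{517}{8} - \frac{11}{196}\right) - 127053} = \sqrt{\frac{25311}{392} - 127053} = \sqrt{- \frac{49779465}{392}} = \frac{i \sqrt{99558930}}{28}$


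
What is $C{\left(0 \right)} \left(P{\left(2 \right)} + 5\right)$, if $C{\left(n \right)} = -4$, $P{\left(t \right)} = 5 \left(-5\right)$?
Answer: $80$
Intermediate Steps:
$P{\left(t \right)} = -25$
$C{\left(0 \right)} \left(P{\left(2 \right)} + 5\right) = - 4 \left(-25 + 5\right) = \left(-4\right) \left(-20\right) = 80$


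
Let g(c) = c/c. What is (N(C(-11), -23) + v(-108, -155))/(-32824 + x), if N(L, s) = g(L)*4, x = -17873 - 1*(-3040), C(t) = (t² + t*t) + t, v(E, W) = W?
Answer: 151/47657 ≈ 0.0031685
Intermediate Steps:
g(c) = 1
C(t) = t + 2*t² (C(t) = (t² + t²) + t = 2*t² + t = t + 2*t²)
x = -14833 (x = -17873 + 3040 = -14833)
N(L, s) = 4 (N(L, s) = 1*4 = 4)
(N(C(-11), -23) + v(-108, -155))/(-32824 + x) = (4 - 155)/(-32824 - 14833) = -151/(-47657) = -151*(-1/47657) = 151/47657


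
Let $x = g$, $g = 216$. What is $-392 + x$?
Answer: $-176$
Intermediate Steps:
$x = 216$
$-392 + x = -392 + 216 = -176$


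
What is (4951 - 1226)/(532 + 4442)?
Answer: 3725/4974 ≈ 0.74889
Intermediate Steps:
(4951 - 1226)/(532 + 4442) = 3725/4974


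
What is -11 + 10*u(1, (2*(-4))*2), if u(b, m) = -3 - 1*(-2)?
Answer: -21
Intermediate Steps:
u(b, m) = -1 (u(b, m) = -3 + 2 = -1)
-11 + 10*u(1, (2*(-4))*2) = -11 + 10*(-1) = -11 - 10 = -21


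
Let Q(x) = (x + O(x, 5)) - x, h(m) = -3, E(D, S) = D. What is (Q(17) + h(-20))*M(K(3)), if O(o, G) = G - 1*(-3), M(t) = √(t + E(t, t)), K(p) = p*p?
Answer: 15*√2 ≈ 21.213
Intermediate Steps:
K(p) = p²
M(t) = √2*√t (M(t) = √(t + t) = √(2*t) = √2*√t)
O(o, G) = 3 + G (O(o, G) = G + 3 = 3 + G)
Q(x) = 8 (Q(x) = (x + (3 + 5)) - x = (x + 8) - x = (8 + x) - x = 8)
(Q(17) + h(-20))*M(K(3)) = (8 - 3)*(√2*√(3²)) = 5*(√2*√9) = 5*(√2*3) = 5*(3*√2) = 15*√2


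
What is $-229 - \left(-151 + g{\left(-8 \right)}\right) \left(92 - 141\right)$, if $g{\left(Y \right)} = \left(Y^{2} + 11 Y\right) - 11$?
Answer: $-9343$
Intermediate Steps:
$g{\left(Y \right)} = -11 + Y^{2} + 11 Y$
$-229 - \left(-151 + g{\left(-8 \right)}\right) \left(92 - 141\right) = -229 - \left(-151 + \left(-11 + \left(-8\right)^{2} + 11 \left(-8\right)\right)\right) \left(92 - 141\right) = -229 - \left(-151 - 35\right) \left(92 - 141\right) = -229 - \left(-151 - 35\right) \left(-49\right) = -229 - \left(-186\right) \left(-49\right) = -229 - 9114 = -9343$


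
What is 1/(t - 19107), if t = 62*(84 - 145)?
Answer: -1/22889 ≈ -4.3689e-5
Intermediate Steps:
t = -3782 (t = 62*(-61) = -3782)
1/(t - 19107) = 1/(-3782 - 19107) = 1/(-22889) = -1/22889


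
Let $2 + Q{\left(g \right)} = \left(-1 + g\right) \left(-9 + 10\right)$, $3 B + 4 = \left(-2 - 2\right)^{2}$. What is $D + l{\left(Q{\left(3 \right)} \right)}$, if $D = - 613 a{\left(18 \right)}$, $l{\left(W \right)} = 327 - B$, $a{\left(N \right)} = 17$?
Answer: $-10098$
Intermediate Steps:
$B = 4$ ($B = - \frac{4}{3} + \frac{\left(-2 - 2\right)^{2}}{3} = - \frac{4}{3} + \frac{\left(-4\right)^{2}}{3} = - \frac{4}{3} + \frac{1}{3} \cdot 16 = - \frac{4}{3} + \frac{16}{3} = 4$)
$Q{\left(g \right)} = -3 + g$ ($Q{\left(g \right)} = -2 + \left(-1 + g\right) \left(-9 + 10\right) = -2 + \left(-1 + g\right) 1 = -2 + \left(-1 + g\right) = -3 + g$)
$l{\left(W \right)} = 323$ ($l{\left(W \right)} = 327 - 4 = 323$)
$D = -10421$ ($D = \left(-613\right) 17 = -10421$)
$D + l{\left(Q{\left(3 \right)} \right)} = -10421 + 323 = -10098$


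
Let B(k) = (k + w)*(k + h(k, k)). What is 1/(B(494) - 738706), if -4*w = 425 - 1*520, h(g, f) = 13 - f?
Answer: -4/2927901 ≈ -1.3662e-6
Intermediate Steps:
w = 95/4 (w = -(425 - 1*520)/4 = -(425 - 520)/4 = -¼*(-95) = 95/4 ≈ 23.750)
B(k) = 1235/4 + 13*k (B(k) = (k + 95/4)*(k + (13 - k)) = (95/4 + k)*13 = 1235/4 + 13*k)
1/(B(494) - 738706) = 1/((1235/4 + 13*494) - 738706) = 1/((1235/4 + 6422) - 738706) = 1/(26923/4 - 738706) = 1/(-2927901/4) = -4/2927901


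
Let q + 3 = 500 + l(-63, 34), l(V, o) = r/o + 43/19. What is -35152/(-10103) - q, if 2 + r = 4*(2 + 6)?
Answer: -1620755245/3263269 ≈ -496.67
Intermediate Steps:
r = 30 (r = -2 + 4*(2 + 6) = -2 + 4*8 = -2 + 32 = 30)
l(V, o) = 43/19 + 30/o (l(V, o) = 30/o + 43/19 = 43/19 + 30/o)
q = 161547/323 (q = -3 + (500 + (43/19 + 30/34)) = -3 + (500 + (43/19 + 30*(1/34))) = -3 + (500 + (43/19 + 15/17)) = -3 + (500 + 1016/323) = -3 + 162516/323 = 161547/323 ≈ 500.15)
-35152/(-10103) - q = -35152/(-10103) - 1*161547/323 = -35152*(-1/10103) - 161547/323 = 35152/10103 - 161547/323 = -1620755245/3263269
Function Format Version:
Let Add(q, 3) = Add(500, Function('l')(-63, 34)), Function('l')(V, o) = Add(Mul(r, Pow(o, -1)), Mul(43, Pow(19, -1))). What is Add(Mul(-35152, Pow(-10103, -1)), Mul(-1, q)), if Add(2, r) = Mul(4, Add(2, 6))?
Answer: Rational(-1620755245, 3263269) ≈ -496.67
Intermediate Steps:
r = 30 (r = Add(-2, Mul(4, Add(2, 6))) = Add(-2, Mul(4, 8)) = Add(-2, 32) = 30)
Function('l')(V, o) = Add(Rational(43, 19), Mul(30, Pow(o, -1))) (Function('l')(V, o) = Add(Mul(30, Pow(o, -1)), Mul(43, Pow(19, -1))) = Add(Mul(30, Pow(o, -1)), Mul(43, Rational(1, 19))) = Add(Mul(30, Pow(o, -1)), Rational(43, 19)) = Add(Rational(43, 19), Mul(30, Pow(o, -1))))
q = Rational(161547, 323) (q = Add(-3, Add(500, Add(Rational(43, 19), Mul(30, Pow(34, -1))))) = Add(-3, Add(500, Add(Rational(43, 19), Mul(30, Rational(1, 34))))) = Add(-3, Add(500, Add(Rational(43, 19), Rational(15, 17)))) = Add(-3, Add(500, Rational(1016, 323))) = Add(-3, Rational(162516, 323)) = Rational(161547, 323) ≈ 500.15)
Add(Mul(-35152, Pow(-10103, -1)), Mul(-1, q)) = Add(Mul(-35152, Pow(-10103, -1)), Mul(-1, Rational(161547, 323))) = Add(Mul(-35152, Rational(-1, 10103)), Rational(-161547, 323)) = Add(Rational(35152, 10103), Rational(-161547, 323)) = Rational(-1620755245, 3263269)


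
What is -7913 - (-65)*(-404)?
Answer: -34173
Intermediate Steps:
-7913 - (-65)*(-404) = -7913 - 1*26260 = -7913 - 26260 = -34173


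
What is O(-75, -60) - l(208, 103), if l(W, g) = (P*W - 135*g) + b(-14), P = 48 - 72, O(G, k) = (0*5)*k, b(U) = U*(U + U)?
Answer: 18505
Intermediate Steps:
b(U) = 2*U² (b(U) = U*(2*U) = 2*U²)
O(G, k) = 0 (O(G, k) = 0*k = 0)
P = -24
l(W, g) = 392 - 135*g - 24*W (l(W, g) = (-24*W - 135*g) + 2*(-14)² = (-135*g - 24*W) + 2*196 = (-135*g - 24*W) + 392 = 392 - 135*g - 24*W)
O(-75, -60) - l(208, 103) = 0 - (392 - 135*103 - 24*208) = 0 - (392 - 13905 - 4992) = 0 - 1*(-18505) = 0 + 18505 = 18505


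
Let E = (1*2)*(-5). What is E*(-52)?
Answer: 520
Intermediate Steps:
E = -10 (E = 2*(-5) = -10)
E*(-52) = -10*(-52) = 520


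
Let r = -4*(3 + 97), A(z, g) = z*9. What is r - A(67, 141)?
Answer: -1003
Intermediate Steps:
A(z, g) = 9*z
r = -400 (r = -4*100 = -400)
r - A(67, 141) = -400 - 9*67 = -400 - 1*603 = -400 - 603 = -1003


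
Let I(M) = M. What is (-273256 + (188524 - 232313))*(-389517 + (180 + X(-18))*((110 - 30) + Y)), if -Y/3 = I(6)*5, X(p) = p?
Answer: 124008030165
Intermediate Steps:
Y = -90 (Y = -18*5 = -3*30 = -90)
(-273256 + (188524 - 232313))*(-389517 + (180 + X(-18))*((110 - 30) + Y)) = (-273256 + (188524 - 232313))*(-389517 + (180 - 18)*((110 - 30) - 90)) = (-273256 - 43789)*(-389517 + 162*(80 - 90)) = -317045*(-389517 + 162*(-10)) = -317045*(-389517 - 1620) = -317045*(-391137) = 124008030165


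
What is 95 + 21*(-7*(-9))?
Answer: 1418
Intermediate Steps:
95 + 21*(-7*(-9)) = 95 + 21*63 = 95 + 1323 = 1418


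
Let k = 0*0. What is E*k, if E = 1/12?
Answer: 0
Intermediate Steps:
E = 1/12 ≈ 0.083333
k = 0
E*k = (1/12)*0 = 0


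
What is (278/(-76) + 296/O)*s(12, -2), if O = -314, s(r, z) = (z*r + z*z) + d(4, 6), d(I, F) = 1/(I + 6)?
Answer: 5461953/59660 ≈ 91.551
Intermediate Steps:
d(I, F) = 1/(6 + I)
s(r, z) = ⅒ + z² + r*z (s(r, z) = (z*r + z*z) + 1/(6 + 4) = (r*z + z²) + 1/10 = (z² + r*z) + ⅒ = ⅒ + z² + r*z)
(278/(-76) + 296/O)*s(12, -2) = (278/(-76) + 296/(-314))*(⅒ + (-2)² + 12*(-2)) = (278*(-1/76) + 296*(-1/314))*(⅒ + 4 - 24) = (-139/38 - 148/157)*(-199/10) = -27447/5966*(-199/10) = 5461953/59660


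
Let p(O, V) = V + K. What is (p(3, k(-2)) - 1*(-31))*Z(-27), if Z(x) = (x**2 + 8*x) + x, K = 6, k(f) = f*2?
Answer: 16038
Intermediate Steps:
k(f) = 2*f
p(O, V) = 6 + V (p(O, V) = V + 6 = 6 + V)
Z(x) = x**2 + 9*x
(p(3, k(-2)) - 1*(-31))*Z(-27) = ((6 + 2*(-2)) - 1*(-31))*(-27*(9 - 27)) = ((6 - 4) + 31)*(-27*(-18)) = (2 + 31)*486 = 33*486 = 16038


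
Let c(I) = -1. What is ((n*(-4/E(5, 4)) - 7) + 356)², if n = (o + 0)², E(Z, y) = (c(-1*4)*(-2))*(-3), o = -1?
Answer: 1100401/9 ≈ 1.2227e+5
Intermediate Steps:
E(Z, y) = -6 (E(Z, y) = -1*(-2)*(-3) = 2*(-3) = -6)
n = 1 (n = (-1 + 0)² = (-1)² = 1)
((n*(-4/E(5, 4)) - 7) + 356)² = ((1*(-4/(-6)) - 7) + 356)² = ((1*(-4*(-⅙)) - 7) + 356)² = ((1*(⅔) - 7) + 356)² = ((⅔ - 7) + 356)² = (-19/3 + 356)² = (1049/3)² = 1100401/9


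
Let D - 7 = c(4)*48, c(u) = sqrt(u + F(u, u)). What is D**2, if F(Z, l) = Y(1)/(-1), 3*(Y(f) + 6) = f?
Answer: 22321 + 224*sqrt(87) ≈ 24410.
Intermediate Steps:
Y(f) = -6 + f/3
F(Z, l) = 17/3 (F(Z, l) = (-6 + (1/3)*1)/(-1) = (-6 + 1/3)*(-1) = -17/3*(-1) = 17/3)
c(u) = sqrt(17/3 + u) (c(u) = sqrt(u + 17/3) = sqrt(17/3 + u))
D = 7 + 16*sqrt(87) (D = 7 + (sqrt(51 + 9*4)/3)*48 = 7 + (sqrt(51 + 36)/3)*48 = 7 + (sqrt(87)/3)*48 = 7 + 16*sqrt(87) ≈ 156.24)
D**2 = (7 + 16*sqrt(87))**2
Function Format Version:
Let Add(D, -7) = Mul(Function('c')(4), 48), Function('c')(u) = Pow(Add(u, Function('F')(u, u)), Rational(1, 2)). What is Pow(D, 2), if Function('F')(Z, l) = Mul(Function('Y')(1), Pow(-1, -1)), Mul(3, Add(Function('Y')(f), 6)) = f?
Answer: Add(22321, Mul(224, Pow(87, Rational(1, 2)))) ≈ 24410.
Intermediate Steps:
Function('Y')(f) = Add(-6, Mul(Rational(1, 3), f))
Function('F')(Z, l) = Rational(17, 3) (Function('F')(Z, l) = Mul(Add(-6, Mul(Rational(1, 3), 1)), Pow(-1, -1)) = Mul(Add(-6, Rational(1, 3)), -1) = Mul(Rational(-17, 3), -1) = Rational(17, 3))
Function('c')(u) = Pow(Add(Rational(17, 3), u), Rational(1, 2)) (Function('c')(u) = Pow(Add(u, Rational(17, 3)), Rational(1, 2)) = Pow(Add(Rational(17, 3), u), Rational(1, 2)))
D = Add(7, Mul(16, Pow(87, Rational(1, 2)))) (D = Add(7, Mul(Mul(Rational(1, 3), Pow(Add(51, Mul(9, 4)), Rational(1, 2))), 48)) = Add(7, Mul(Mul(Rational(1, 3), Pow(Add(51, 36), Rational(1, 2))), 48)) = Add(7, Mul(Mul(Rational(1, 3), Pow(87, Rational(1, 2))), 48)) = Add(7, Mul(16, Pow(87, Rational(1, 2)))) ≈ 156.24)
Pow(D, 2) = Pow(Add(7, Mul(16, Pow(87, Rational(1, 2)))), 2)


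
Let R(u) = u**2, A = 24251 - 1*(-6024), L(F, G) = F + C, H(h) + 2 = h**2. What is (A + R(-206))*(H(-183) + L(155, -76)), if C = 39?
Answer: 2448979191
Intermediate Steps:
H(h) = -2 + h**2
L(F, G) = 39 + F (L(F, G) = F + 39 = 39 + F)
A = 30275 (A = 24251 + 6024 = 30275)
(A + R(-206))*(H(-183) + L(155, -76)) = (30275 + (-206)**2)*((-2 + (-183)**2) + (39 + 155)) = (30275 + 42436)*((-2 + 33489) + 194) = 72711*(33487 + 194) = 72711*33681 = 2448979191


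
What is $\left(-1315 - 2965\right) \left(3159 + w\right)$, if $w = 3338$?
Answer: $-27807160$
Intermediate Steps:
$\left(-1315 - 2965\right) \left(3159 + w\right) = \left(-1315 - 2965\right) \left(3159 + 3338\right) = \left(-4280\right) 6497 = -27807160$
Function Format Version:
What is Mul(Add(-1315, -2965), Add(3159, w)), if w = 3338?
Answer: -27807160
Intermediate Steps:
Mul(Add(-1315, -2965), Add(3159, w)) = Mul(Add(-1315, -2965), Add(3159, 3338)) = Mul(-4280, 6497) = -27807160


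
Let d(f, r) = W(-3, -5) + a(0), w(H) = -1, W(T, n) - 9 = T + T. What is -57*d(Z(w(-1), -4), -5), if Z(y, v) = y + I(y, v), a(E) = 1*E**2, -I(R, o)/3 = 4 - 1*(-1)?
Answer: -171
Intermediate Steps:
W(T, n) = 9 + 2*T (W(T, n) = 9 + (T + T) = 9 + 2*T)
I(R, o) = -15 (I(R, o) = -3*(4 - 1*(-1)) = -3*(4 + 1) = -3*5 = -15)
a(E) = E**2
Z(y, v) = -15 + y (Z(y, v) = y - 15 = -15 + y)
d(f, r) = 3 (d(f, r) = (9 + 2*(-3)) + 0**2 = (9 - 6) + 0 = 3 + 0 = 3)
-57*d(Z(w(-1), -4), -5) = -57*3 = -171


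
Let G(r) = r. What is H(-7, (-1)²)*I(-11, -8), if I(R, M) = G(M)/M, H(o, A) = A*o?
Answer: -7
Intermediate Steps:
I(R, M) = 1 (I(R, M) = M/M = 1)
H(-7, (-1)²)*I(-11, -8) = ((-1)²*(-7))*1 = (1*(-7))*1 = -7*1 = -7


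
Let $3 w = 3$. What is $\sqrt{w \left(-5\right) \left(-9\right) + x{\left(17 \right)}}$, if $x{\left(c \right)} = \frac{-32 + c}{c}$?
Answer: $\frac{5 \sqrt{510}}{17} \approx 6.6421$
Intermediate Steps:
$w = 1$ ($w = \frac{1}{3} \cdot 3 = 1$)
$x{\left(c \right)} = \frac{-32 + c}{c}$
$\sqrt{w \left(-5\right) \left(-9\right) + x{\left(17 \right)}} = \sqrt{1 \left(-5\right) \left(-9\right) + \frac{-32 + 17}{17}} = \sqrt{\left(-5\right) \left(-9\right) + \frac{1}{17} \left(-15\right)} = \sqrt{45 - \frac{15}{17}} = \sqrt{\frac{750}{17}} = \frac{5 \sqrt{510}}{17}$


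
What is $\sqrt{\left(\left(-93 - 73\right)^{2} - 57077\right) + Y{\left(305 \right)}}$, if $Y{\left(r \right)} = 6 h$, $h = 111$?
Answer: $i \sqrt{28855} \approx 169.87 i$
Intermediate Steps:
$Y{\left(r \right)} = 666$ ($Y{\left(r \right)} = 6 \cdot 111 = 666$)
$\sqrt{\left(\left(-93 - 73\right)^{2} - 57077\right) + Y{\left(305 \right)}} = \sqrt{\left(\left(-93 - 73\right)^{2} - 57077\right) + 666} = \sqrt{\left(\left(-166\right)^{2} - 57077\right) + 666} = \sqrt{\left(27556 - 57077\right) + 666} = \sqrt{-29521 + 666} = \sqrt{-28855} = i \sqrt{28855}$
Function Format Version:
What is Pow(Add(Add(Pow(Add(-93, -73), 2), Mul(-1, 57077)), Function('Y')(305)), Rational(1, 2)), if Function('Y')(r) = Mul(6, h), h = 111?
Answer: Mul(I, Pow(28855, Rational(1, 2))) ≈ Mul(169.87, I)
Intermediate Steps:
Function('Y')(r) = 666 (Function('Y')(r) = Mul(6, 111) = 666)
Pow(Add(Add(Pow(Add(-93, -73), 2), Mul(-1, 57077)), Function('Y')(305)), Rational(1, 2)) = Pow(Add(Add(Pow(Add(-93, -73), 2), Mul(-1, 57077)), 666), Rational(1, 2)) = Pow(Add(Add(Pow(-166, 2), -57077), 666), Rational(1, 2)) = Pow(Add(Add(27556, -57077), 666), Rational(1, 2)) = Pow(Add(-29521, 666), Rational(1, 2)) = Pow(-28855, Rational(1, 2)) = Mul(I, Pow(28855, Rational(1, 2)))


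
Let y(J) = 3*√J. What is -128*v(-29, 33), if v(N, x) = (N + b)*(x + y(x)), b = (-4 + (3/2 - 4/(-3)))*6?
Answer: 152064 + 13824*√33 ≈ 2.3148e+5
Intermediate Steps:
b = -7 (b = (-4 + (3*(½) - 4*(-⅓)))*6 = (-4 + (3/2 + 4/3))*6 = (-4 + 17/6)*6 = -7/6*6 = -7)
v(N, x) = (-7 + N)*(x + 3*√x) (v(N, x) = (N - 7)*(x + 3*√x) = (-7 + N)*(x + 3*√x))
-128*v(-29, 33) = -128*(-21*√33 - 7*33 - 29*33 + 3*(-29)*√33) = -128*(-21*√33 - 231 - 957 - 87*√33) = -128*(-1188 - 108*√33) = 152064 + 13824*√33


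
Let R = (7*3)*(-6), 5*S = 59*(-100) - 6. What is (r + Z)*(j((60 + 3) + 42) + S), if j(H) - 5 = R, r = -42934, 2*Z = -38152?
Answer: 80749422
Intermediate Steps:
Z = -19076 (Z = (1/2)*(-38152) = -19076)
S = -5906/5 (S = (59*(-100) - 6)/5 = (-5900 - 6)/5 = (1/5)*(-5906) = -5906/5 ≈ -1181.2)
R = -126 (R = 21*(-6) = -126)
j(H) = -121 (j(H) = 5 - 126 = -121)
(r + Z)*(j((60 + 3) + 42) + S) = (-42934 - 19076)*(-121 - 5906/5) = -62010*(-6511/5) = 80749422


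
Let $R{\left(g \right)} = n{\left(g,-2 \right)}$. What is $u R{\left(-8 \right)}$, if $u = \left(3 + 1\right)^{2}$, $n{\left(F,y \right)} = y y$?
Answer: $64$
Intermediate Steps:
$n{\left(F,y \right)} = y^{2}$
$R{\left(g \right)} = 4$ ($R{\left(g \right)} = \left(-2\right)^{2} = 4$)
$u = 16$ ($u = 4^{2} = 16$)
$u R{\left(-8 \right)} = 16 \cdot 4 = 64$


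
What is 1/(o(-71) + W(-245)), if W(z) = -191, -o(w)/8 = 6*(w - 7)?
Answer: 1/3553 ≈ 0.00028145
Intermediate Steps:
o(w) = 336 - 48*w (o(w) = -48*(w - 7) = -48*(-7 + w) = -8*(-42 + 6*w) = 336 - 48*w)
1/(o(-71) + W(-245)) = 1/((336 - 48*(-71)) - 191) = 1/((336 + 3408) - 191) = 1/(3744 - 191) = 1/3553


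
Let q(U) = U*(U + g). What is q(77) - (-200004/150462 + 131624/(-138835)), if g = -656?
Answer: -155210696886047/3481565295 ≈ -44581.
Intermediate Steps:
q(U) = U*(-656 + U) (q(U) = U*(U - 656) = U*(-656 + U))
q(77) - (-200004/150462 + 131624/(-138835)) = 77*(-656 + 77) - (-200004/150462 + 131624/(-138835)) = 77*(-579) - (-200004*1/150462 + 131624*(-1/138835)) = -44583 - (-33334/25077 - 131624/138835) = -44583 - 1*(-7928660938/3481565295) = -44583 + 7928660938/3481565295 = -155210696886047/3481565295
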